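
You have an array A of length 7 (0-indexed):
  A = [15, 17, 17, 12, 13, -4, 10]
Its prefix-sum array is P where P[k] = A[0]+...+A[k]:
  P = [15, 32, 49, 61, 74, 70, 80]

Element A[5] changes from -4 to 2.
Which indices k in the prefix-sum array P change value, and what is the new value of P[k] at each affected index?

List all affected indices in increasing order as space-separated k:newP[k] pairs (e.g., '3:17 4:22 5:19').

P[k] = A[0] + ... + A[k]
P[k] includes A[5] iff k >= 5
Affected indices: 5, 6, ..., 6; delta = 6
  P[5]: 70 + 6 = 76
  P[6]: 80 + 6 = 86

Answer: 5:76 6:86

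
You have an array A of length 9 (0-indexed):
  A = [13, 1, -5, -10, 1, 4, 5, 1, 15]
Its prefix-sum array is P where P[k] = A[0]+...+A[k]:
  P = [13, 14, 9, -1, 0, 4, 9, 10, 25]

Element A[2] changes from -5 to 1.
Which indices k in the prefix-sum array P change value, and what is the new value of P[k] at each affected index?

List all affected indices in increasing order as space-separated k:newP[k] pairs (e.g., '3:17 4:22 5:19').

Answer: 2:15 3:5 4:6 5:10 6:15 7:16 8:31

Derivation:
P[k] = A[0] + ... + A[k]
P[k] includes A[2] iff k >= 2
Affected indices: 2, 3, ..., 8; delta = 6
  P[2]: 9 + 6 = 15
  P[3]: -1 + 6 = 5
  P[4]: 0 + 6 = 6
  P[5]: 4 + 6 = 10
  P[6]: 9 + 6 = 15
  P[7]: 10 + 6 = 16
  P[8]: 25 + 6 = 31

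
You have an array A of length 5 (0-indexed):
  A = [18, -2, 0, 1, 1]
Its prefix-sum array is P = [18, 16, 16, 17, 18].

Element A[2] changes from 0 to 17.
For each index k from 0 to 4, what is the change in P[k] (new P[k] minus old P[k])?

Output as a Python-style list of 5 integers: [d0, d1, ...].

Answer: [0, 0, 17, 17, 17]

Derivation:
Element change: A[2] 0 -> 17, delta = 17
For k < 2: P[k] unchanged, delta_P[k] = 0
For k >= 2: P[k] shifts by exactly 17
Delta array: [0, 0, 17, 17, 17]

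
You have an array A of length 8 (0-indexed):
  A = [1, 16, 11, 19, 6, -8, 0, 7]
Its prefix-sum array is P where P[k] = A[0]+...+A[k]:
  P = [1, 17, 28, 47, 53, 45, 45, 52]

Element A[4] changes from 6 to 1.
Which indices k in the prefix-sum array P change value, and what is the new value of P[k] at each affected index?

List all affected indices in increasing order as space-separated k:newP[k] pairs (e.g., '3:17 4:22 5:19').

Answer: 4:48 5:40 6:40 7:47

Derivation:
P[k] = A[0] + ... + A[k]
P[k] includes A[4] iff k >= 4
Affected indices: 4, 5, ..., 7; delta = -5
  P[4]: 53 + -5 = 48
  P[5]: 45 + -5 = 40
  P[6]: 45 + -5 = 40
  P[7]: 52 + -5 = 47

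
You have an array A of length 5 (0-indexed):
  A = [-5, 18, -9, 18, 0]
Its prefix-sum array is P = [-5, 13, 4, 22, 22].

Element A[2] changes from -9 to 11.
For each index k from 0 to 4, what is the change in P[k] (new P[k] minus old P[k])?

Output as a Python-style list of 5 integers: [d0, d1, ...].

Answer: [0, 0, 20, 20, 20]

Derivation:
Element change: A[2] -9 -> 11, delta = 20
For k < 2: P[k] unchanged, delta_P[k] = 0
For k >= 2: P[k] shifts by exactly 20
Delta array: [0, 0, 20, 20, 20]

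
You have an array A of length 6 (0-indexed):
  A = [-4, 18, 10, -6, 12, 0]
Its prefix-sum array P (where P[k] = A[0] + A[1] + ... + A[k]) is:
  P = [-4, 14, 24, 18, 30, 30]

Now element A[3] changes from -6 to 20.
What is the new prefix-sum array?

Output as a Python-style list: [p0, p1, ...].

Answer: [-4, 14, 24, 44, 56, 56]

Derivation:
Change: A[3] -6 -> 20, delta = 26
P[k] for k < 3: unchanged (A[3] not included)
P[k] for k >= 3: shift by delta = 26
  P[0] = -4 + 0 = -4
  P[1] = 14 + 0 = 14
  P[2] = 24 + 0 = 24
  P[3] = 18 + 26 = 44
  P[4] = 30 + 26 = 56
  P[5] = 30 + 26 = 56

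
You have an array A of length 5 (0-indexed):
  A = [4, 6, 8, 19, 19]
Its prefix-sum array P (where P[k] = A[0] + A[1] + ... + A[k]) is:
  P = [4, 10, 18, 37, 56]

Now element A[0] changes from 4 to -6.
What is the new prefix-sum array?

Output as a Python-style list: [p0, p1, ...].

Answer: [-6, 0, 8, 27, 46]

Derivation:
Change: A[0] 4 -> -6, delta = -10
P[k] for k < 0: unchanged (A[0] not included)
P[k] for k >= 0: shift by delta = -10
  P[0] = 4 + -10 = -6
  P[1] = 10 + -10 = 0
  P[2] = 18 + -10 = 8
  P[3] = 37 + -10 = 27
  P[4] = 56 + -10 = 46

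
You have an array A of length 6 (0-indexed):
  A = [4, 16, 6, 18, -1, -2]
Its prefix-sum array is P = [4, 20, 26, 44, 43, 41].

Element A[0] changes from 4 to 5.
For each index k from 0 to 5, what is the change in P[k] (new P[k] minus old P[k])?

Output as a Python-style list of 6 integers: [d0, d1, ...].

Answer: [1, 1, 1, 1, 1, 1]

Derivation:
Element change: A[0] 4 -> 5, delta = 1
For k < 0: P[k] unchanged, delta_P[k] = 0
For k >= 0: P[k] shifts by exactly 1
Delta array: [1, 1, 1, 1, 1, 1]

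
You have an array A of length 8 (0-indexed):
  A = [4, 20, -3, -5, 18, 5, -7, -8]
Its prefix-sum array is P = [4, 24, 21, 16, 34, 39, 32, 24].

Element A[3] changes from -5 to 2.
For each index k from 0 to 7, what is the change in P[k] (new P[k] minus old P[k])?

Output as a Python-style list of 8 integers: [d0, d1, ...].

Element change: A[3] -5 -> 2, delta = 7
For k < 3: P[k] unchanged, delta_P[k] = 0
For k >= 3: P[k] shifts by exactly 7
Delta array: [0, 0, 0, 7, 7, 7, 7, 7]

Answer: [0, 0, 0, 7, 7, 7, 7, 7]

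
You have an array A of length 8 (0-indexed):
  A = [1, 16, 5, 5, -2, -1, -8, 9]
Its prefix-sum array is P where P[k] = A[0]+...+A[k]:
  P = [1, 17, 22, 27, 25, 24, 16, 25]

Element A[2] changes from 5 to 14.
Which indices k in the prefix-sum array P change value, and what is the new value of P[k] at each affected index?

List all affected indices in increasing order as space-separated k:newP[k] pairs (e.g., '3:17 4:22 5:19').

P[k] = A[0] + ... + A[k]
P[k] includes A[2] iff k >= 2
Affected indices: 2, 3, ..., 7; delta = 9
  P[2]: 22 + 9 = 31
  P[3]: 27 + 9 = 36
  P[4]: 25 + 9 = 34
  P[5]: 24 + 9 = 33
  P[6]: 16 + 9 = 25
  P[7]: 25 + 9 = 34

Answer: 2:31 3:36 4:34 5:33 6:25 7:34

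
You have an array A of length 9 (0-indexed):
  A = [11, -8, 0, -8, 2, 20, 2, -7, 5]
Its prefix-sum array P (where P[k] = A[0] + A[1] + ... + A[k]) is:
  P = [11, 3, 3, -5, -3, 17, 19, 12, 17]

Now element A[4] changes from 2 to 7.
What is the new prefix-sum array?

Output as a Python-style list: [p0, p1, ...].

Answer: [11, 3, 3, -5, 2, 22, 24, 17, 22]

Derivation:
Change: A[4] 2 -> 7, delta = 5
P[k] for k < 4: unchanged (A[4] not included)
P[k] for k >= 4: shift by delta = 5
  P[0] = 11 + 0 = 11
  P[1] = 3 + 0 = 3
  P[2] = 3 + 0 = 3
  P[3] = -5 + 0 = -5
  P[4] = -3 + 5 = 2
  P[5] = 17 + 5 = 22
  P[6] = 19 + 5 = 24
  P[7] = 12 + 5 = 17
  P[8] = 17 + 5 = 22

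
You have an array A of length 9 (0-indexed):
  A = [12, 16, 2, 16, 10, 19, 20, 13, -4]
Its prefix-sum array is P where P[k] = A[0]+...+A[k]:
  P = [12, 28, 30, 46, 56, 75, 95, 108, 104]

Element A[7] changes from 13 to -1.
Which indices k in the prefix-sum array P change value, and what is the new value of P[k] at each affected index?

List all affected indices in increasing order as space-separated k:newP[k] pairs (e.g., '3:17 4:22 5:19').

Answer: 7:94 8:90

Derivation:
P[k] = A[0] + ... + A[k]
P[k] includes A[7] iff k >= 7
Affected indices: 7, 8, ..., 8; delta = -14
  P[7]: 108 + -14 = 94
  P[8]: 104 + -14 = 90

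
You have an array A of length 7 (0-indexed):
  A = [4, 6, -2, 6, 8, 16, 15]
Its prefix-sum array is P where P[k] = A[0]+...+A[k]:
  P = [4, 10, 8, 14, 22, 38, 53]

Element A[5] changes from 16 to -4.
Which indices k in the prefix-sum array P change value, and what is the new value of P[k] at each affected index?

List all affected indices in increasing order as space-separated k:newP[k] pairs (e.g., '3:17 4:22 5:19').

Answer: 5:18 6:33

Derivation:
P[k] = A[0] + ... + A[k]
P[k] includes A[5] iff k >= 5
Affected indices: 5, 6, ..., 6; delta = -20
  P[5]: 38 + -20 = 18
  P[6]: 53 + -20 = 33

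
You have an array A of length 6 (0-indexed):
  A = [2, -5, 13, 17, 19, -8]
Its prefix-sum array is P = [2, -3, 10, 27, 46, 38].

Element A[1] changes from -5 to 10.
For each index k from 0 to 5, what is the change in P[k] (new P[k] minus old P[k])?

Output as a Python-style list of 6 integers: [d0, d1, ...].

Element change: A[1] -5 -> 10, delta = 15
For k < 1: P[k] unchanged, delta_P[k] = 0
For k >= 1: P[k] shifts by exactly 15
Delta array: [0, 15, 15, 15, 15, 15]

Answer: [0, 15, 15, 15, 15, 15]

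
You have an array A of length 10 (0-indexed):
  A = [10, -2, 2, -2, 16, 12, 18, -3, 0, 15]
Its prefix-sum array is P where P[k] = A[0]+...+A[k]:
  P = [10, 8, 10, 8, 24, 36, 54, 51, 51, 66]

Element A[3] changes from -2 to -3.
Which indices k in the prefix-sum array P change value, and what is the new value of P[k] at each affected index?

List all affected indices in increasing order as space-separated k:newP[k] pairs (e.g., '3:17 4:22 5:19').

P[k] = A[0] + ... + A[k]
P[k] includes A[3] iff k >= 3
Affected indices: 3, 4, ..., 9; delta = -1
  P[3]: 8 + -1 = 7
  P[4]: 24 + -1 = 23
  P[5]: 36 + -1 = 35
  P[6]: 54 + -1 = 53
  P[7]: 51 + -1 = 50
  P[8]: 51 + -1 = 50
  P[9]: 66 + -1 = 65

Answer: 3:7 4:23 5:35 6:53 7:50 8:50 9:65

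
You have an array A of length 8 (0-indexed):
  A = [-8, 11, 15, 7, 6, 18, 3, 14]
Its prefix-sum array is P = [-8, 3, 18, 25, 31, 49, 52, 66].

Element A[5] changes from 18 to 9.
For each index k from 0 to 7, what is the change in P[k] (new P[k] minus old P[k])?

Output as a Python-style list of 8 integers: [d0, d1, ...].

Answer: [0, 0, 0, 0, 0, -9, -9, -9]

Derivation:
Element change: A[5] 18 -> 9, delta = -9
For k < 5: P[k] unchanged, delta_P[k] = 0
For k >= 5: P[k] shifts by exactly -9
Delta array: [0, 0, 0, 0, 0, -9, -9, -9]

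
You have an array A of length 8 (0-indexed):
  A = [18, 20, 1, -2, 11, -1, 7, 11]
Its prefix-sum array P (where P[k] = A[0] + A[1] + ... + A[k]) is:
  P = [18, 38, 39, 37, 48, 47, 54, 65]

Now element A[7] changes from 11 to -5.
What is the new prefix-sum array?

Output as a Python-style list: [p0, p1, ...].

Answer: [18, 38, 39, 37, 48, 47, 54, 49]

Derivation:
Change: A[7] 11 -> -5, delta = -16
P[k] for k < 7: unchanged (A[7] not included)
P[k] for k >= 7: shift by delta = -16
  P[0] = 18 + 0 = 18
  P[1] = 38 + 0 = 38
  P[2] = 39 + 0 = 39
  P[3] = 37 + 0 = 37
  P[4] = 48 + 0 = 48
  P[5] = 47 + 0 = 47
  P[6] = 54 + 0 = 54
  P[7] = 65 + -16 = 49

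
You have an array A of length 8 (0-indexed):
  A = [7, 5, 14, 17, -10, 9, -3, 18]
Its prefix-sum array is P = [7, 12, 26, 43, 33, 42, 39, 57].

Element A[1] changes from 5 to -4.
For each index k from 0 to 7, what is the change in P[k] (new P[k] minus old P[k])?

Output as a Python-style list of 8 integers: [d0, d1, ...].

Answer: [0, -9, -9, -9, -9, -9, -9, -9]

Derivation:
Element change: A[1] 5 -> -4, delta = -9
For k < 1: P[k] unchanged, delta_P[k] = 0
For k >= 1: P[k] shifts by exactly -9
Delta array: [0, -9, -9, -9, -9, -9, -9, -9]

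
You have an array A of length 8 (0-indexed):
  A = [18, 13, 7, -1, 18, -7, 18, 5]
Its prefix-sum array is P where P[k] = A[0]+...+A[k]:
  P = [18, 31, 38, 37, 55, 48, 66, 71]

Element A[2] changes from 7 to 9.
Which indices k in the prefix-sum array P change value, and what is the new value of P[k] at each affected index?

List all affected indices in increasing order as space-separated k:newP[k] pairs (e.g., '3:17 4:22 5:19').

P[k] = A[0] + ... + A[k]
P[k] includes A[2] iff k >= 2
Affected indices: 2, 3, ..., 7; delta = 2
  P[2]: 38 + 2 = 40
  P[3]: 37 + 2 = 39
  P[4]: 55 + 2 = 57
  P[5]: 48 + 2 = 50
  P[6]: 66 + 2 = 68
  P[7]: 71 + 2 = 73

Answer: 2:40 3:39 4:57 5:50 6:68 7:73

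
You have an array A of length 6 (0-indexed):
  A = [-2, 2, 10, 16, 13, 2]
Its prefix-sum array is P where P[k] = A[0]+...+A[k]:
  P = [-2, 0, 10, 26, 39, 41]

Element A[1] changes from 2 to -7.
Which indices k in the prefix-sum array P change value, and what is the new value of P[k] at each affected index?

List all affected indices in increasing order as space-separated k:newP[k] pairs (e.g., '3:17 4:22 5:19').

Answer: 1:-9 2:1 3:17 4:30 5:32

Derivation:
P[k] = A[0] + ... + A[k]
P[k] includes A[1] iff k >= 1
Affected indices: 1, 2, ..., 5; delta = -9
  P[1]: 0 + -9 = -9
  P[2]: 10 + -9 = 1
  P[3]: 26 + -9 = 17
  P[4]: 39 + -9 = 30
  P[5]: 41 + -9 = 32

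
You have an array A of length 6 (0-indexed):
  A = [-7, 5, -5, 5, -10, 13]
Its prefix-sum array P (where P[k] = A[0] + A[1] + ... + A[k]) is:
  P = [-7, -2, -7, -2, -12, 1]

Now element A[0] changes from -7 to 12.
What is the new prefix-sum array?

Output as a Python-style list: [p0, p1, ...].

Answer: [12, 17, 12, 17, 7, 20]

Derivation:
Change: A[0] -7 -> 12, delta = 19
P[k] for k < 0: unchanged (A[0] not included)
P[k] for k >= 0: shift by delta = 19
  P[0] = -7 + 19 = 12
  P[1] = -2 + 19 = 17
  P[2] = -7 + 19 = 12
  P[3] = -2 + 19 = 17
  P[4] = -12 + 19 = 7
  P[5] = 1 + 19 = 20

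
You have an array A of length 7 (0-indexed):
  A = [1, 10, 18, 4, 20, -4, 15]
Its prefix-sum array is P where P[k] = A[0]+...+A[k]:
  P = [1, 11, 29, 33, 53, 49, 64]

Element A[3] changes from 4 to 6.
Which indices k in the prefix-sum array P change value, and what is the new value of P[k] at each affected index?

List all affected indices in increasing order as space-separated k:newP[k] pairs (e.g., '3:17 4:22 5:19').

Answer: 3:35 4:55 5:51 6:66

Derivation:
P[k] = A[0] + ... + A[k]
P[k] includes A[3] iff k >= 3
Affected indices: 3, 4, ..., 6; delta = 2
  P[3]: 33 + 2 = 35
  P[4]: 53 + 2 = 55
  P[5]: 49 + 2 = 51
  P[6]: 64 + 2 = 66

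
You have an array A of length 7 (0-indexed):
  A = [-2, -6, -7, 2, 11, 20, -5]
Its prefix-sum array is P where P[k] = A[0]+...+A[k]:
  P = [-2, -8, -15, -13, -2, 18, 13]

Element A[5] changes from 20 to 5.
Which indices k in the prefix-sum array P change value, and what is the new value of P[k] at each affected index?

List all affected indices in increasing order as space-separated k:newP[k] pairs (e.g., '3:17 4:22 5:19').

Answer: 5:3 6:-2

Derivation:
P[k] = A[0] + ... + A[k]
P[k] includes A[5] iff k >= 5
Affected indices: 5, 6, ..., 6; delta = -15
  P[5]: 18 + -15 = 3
  P[6]: 13 + -15 = -2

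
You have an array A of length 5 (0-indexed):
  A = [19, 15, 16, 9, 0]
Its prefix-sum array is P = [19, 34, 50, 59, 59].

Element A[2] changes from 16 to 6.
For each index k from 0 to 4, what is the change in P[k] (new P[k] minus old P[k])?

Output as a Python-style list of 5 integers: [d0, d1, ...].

Answer: [0, 0, -10, -10, -10]

Derivation:
Element change: A[2] 16 -> 6, delta = -10
For k < 2: P[k] unchanged, delta_P[k] = 0
For k >= 2: P[k] shifts by exactly -10
Delta array: [0, 0, -10, -10, -10]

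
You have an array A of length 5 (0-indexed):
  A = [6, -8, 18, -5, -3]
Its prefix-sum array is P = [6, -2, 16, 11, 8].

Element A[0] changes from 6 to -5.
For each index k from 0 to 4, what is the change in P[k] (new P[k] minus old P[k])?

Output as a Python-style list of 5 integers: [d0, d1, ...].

Answer: [-11, -11, -11, -11, -11]

Derivation:
Element change: A[0] 6 -> -5, delta = -11
For k < 0: P[k] unchanged, delta_P[k] = 0
For k >= 0: P[k] shifts by exactly -11
Delta array: [-11, -11, -11, -11, -11]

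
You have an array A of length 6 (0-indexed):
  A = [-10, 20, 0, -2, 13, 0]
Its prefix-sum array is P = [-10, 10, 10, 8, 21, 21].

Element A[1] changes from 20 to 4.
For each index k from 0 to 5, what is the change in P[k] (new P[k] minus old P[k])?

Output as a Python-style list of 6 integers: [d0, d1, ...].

Element change: A[1] 20 -> 4, delta = -16
For k < 1: P[k] unchanged, delta_P[k] = 0
For k >= 1: P[k] shifts by exactly -16
Delta array: [0, -16, -16, -16, -16, -16]

Answer: [0, -16, -16, -16, -16, -16]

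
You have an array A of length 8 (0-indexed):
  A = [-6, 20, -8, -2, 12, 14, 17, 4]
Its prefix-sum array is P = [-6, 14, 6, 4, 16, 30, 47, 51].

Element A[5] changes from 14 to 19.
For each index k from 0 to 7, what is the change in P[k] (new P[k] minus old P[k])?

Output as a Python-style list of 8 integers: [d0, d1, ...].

Answer: [0, 0, 0, 0, 0, 5, 5, 5]

Derivation:
Element change: A[5] 14 -> 19, delta = 5
For k < 5: P[k] unchanged, delta_P[k] = 0
For k >= 5: P[k] shifts by exactly 5
Delta array: [0, 0, 0, 0, 0, 5, 5, 5]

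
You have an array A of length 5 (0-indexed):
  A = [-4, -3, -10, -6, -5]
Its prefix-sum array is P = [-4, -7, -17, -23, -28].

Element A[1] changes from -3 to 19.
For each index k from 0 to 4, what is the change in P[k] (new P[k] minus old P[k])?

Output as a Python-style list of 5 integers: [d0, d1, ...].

Element change: A[1] -3 -> 19, delta = 22
For k < 1: P[k] unchanged, delta_P[k] = 0
For k >= 1: P[k] shifts by exactly 22
Delta array: [0, 22, 22, 22, 22]

Answer: [0, 22, 22, 22, 22]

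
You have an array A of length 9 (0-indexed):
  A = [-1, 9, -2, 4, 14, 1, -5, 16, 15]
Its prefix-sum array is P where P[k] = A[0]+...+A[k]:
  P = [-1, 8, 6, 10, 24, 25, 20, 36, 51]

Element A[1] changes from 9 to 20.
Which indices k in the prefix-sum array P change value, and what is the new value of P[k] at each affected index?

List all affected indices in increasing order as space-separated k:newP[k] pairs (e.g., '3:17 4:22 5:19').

P[k] = A[0] + ... + A[k]
P[k] includes A[1] iff k >= 1
Affected indices: 1, 2, ..., 8; delta = 11
  P[1]: 8 + 11 = 19
  P[2]: 6 + 11 = 17
  P[3]: 10 + 11 = 21
  P[4]: 24 + 11 = 35
  P[5]: 25 + 11 = 36
  P[6]: 20 + 11 = 31
  P[7]: 36 + 11 = 47
  P[8]: 51 + 11 = 62

Answer: 1:19 2:17 3:21 4:35 5:36 6:31 7:47 8:62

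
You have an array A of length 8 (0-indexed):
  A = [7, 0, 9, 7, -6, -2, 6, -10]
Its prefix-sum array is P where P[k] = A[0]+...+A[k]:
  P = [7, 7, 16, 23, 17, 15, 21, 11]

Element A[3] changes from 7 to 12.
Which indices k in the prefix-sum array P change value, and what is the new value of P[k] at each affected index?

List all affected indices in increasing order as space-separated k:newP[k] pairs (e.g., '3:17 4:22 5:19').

P[k] = A[0] + ... + A[k]
P[k] includes A[3] iff k >= 3
Affected indices: 3, 4, ..., 7; delta = 5
  P[3]: 23 + 5 = 28
  P[4]: 17 + 5 = 22
  P[5]: 15 + 5 = 20
  P[6]: 21 + 5 = 26
  P[7]: 11 + 5 = 16

Answer: 3:28 4:22 5:20 6:26 7:16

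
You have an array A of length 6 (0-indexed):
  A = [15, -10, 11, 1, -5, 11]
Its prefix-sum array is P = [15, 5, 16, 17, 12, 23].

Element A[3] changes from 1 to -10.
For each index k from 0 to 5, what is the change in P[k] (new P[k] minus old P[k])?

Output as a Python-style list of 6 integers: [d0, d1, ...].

Element change: A[3] 1 -> -10, delta = -11
For k < 3: P[k] unchanged, delta_P[k] = 0
For k >= 3: P[k] shifts by exactly -11
Delta array: [0, 0, 0, -11, -11, -11]

Answer: [0, 0, 0, -11, -11, -11]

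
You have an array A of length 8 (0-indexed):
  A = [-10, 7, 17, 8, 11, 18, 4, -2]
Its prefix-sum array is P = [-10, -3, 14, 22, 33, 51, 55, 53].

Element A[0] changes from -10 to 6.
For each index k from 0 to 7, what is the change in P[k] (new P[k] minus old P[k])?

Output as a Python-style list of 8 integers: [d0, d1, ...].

Element change: A[0] -10 -> 6, delta = 16
For k < 0: P[k] unchanged, delta_P[k] = 0
For k >= 0: P[k] shifts by exactly 16
Delta array: [16, 16, 16, 16, 16, 16, 16, 16]

Answer: [16, 16, 16, 16, 16, 16, 16, 16]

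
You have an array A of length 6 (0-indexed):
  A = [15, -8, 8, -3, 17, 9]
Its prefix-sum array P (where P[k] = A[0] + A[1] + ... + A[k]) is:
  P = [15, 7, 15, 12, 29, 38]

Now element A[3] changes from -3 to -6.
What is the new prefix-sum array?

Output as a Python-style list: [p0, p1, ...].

Change: A[3] -3 -> -6, delta = -3
P[k] for k < 3: unchanged (A[3] not included)
P[k] for k >= 3: shift by delta = -3
  P[0] = 15 + 0 = 15
  P[1] = 7 + 0 = 7
  P[2] = 15 + 0 = 15
  P[3] = 12 + -3 = 9
  P[4] = 29 + -3 = 26
  P[5] = 38 + -3 = 35

Answer: [15, 7, 15, 9, 26, 35]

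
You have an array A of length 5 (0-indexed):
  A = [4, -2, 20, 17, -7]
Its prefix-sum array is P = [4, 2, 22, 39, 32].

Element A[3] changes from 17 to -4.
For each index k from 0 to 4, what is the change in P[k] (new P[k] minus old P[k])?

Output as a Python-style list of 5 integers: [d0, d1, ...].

Answer: [0, 0, 0, -21, -21]

Derivation:
Element change: A[3] 17 -> -4, delta = -21
For k < 3: P[k] unchanged, delta_P[k] = 0
For k >= 3: P[k] shifts by exactly -21
Delta array: [0, 0, 0, -21, -21]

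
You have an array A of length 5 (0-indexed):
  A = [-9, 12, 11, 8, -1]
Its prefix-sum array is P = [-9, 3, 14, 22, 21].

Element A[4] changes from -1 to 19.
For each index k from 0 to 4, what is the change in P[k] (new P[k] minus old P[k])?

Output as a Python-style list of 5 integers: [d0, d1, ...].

Answer: [0, 0, 0, 0, 20]

Derivation:
Element change: A[4] -1 -> 19, delta = 20
For k < 4: P[k] unchanged, delta_P[k] = 0
For k >= 4: P[k] shifts by exactly 20
Delta array: [0, 0, 0, 0, 20]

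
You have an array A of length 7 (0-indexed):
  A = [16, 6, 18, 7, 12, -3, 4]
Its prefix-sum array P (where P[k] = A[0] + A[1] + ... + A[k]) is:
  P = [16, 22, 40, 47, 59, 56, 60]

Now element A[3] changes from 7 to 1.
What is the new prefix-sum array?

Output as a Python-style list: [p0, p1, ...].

Change: A[3] 7 -> 1, delta = -6
P[k] for k < 3: unchanged (A[3] not included)
P[k] for k >= 3: shift by delta = -6
  P[0] = 16 + 0 = 16
  P[1] = 22 + 0 = 22
  P[2] = 40 + 0 = 40
  P[3] = 47 + -6 = 41
  P[4] = 59 + -6 = 53
  P[5] = 56 + -6 = 50
  P[6] = 60 + -6 = 54

Answer: [16, 22, 40, 41, 53, 50, 54]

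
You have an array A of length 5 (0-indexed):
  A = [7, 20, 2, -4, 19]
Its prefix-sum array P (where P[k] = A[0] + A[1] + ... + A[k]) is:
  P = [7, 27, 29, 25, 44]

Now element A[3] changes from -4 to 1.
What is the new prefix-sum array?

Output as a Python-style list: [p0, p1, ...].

Answer: [7, 27, 29, 30, 49]

Derivation:
Change: A[3] -4 -> 1, delta = 5
P[k] for k < 3: unchanged (A[3] not included)
P[k] for k >= 3: shift by delta = 5
  P[0] = 7 + 0 = 7
  P[1] = 27 + 0 = 27
  P[2] = 29 + 0 = 29
  P[3] = 25 + 5 = 30
  P[4] = 44 + 5 = 49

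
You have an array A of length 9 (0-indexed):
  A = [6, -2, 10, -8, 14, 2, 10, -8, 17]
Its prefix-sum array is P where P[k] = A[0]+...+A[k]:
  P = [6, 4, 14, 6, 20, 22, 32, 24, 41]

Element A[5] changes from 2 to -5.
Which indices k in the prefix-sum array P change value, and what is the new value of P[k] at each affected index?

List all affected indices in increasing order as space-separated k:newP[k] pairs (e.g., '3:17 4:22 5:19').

P[k] = A[0] + ... + A[k]
P[k] includes A[5] iff k >= 5
Affected indices: 5, 6, ..., 8; delta = -7
  P[5]: 22 + -7 = 15
  P[6]: 32 + -7 = 25
  P[7]: 24 + -7 = 17
  P[8]: 41 + -7 = 34

Answer: 5:15 6:25 7:17 8:34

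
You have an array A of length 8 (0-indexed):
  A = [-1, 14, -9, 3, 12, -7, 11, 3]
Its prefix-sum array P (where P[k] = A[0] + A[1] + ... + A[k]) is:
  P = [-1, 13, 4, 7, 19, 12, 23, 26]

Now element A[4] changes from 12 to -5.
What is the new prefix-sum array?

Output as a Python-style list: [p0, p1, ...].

Change: A[4] 12 -> -5, delta = -17
P[k] for k < 4: unchanged (A[4] not included)
P[k] for k >= 4: shift by delta = -17
  P[0] = -1 + 0 = -1
  P[1] = 13 + 0 = 13
  P[2] = 4 + 0 = 4
  P[3] = 7 + 0 = 7
  P[4] = 19 + -17 = 2
  P[5] = 12 + -17 = -5
  P[6] = 23 + -17 = 6
  P[7] = 26 + -17 = 9

Answer: [-1, 13, 4, 7, 2, -5, 6, 9]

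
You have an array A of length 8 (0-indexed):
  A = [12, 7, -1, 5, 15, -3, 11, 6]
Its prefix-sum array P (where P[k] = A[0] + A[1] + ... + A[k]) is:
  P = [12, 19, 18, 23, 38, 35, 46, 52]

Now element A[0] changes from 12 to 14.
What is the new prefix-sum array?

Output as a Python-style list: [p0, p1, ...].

Answer: [14, 21, 20, 25, 40, 37, 48, 54]

Derivation:
Change: A[0] 12 -> 14, delta = 2
P[k] for k < 0: unchanged (A[0] not included)
P[k] for k >= 0: shift by delta = 2
  P[0] = 12 + 2 = 14
  P[1] = 19 + 2 = 21
  P[2] = 18 + 2 = 20
  P[3] = 23 + 2 = 25
  P[4] = 38 + 2 = 40
  P[5] = 35 + 2 = 37
  P[6] = 46 + 2 = 48
  P[7] = 52 + 2 = 54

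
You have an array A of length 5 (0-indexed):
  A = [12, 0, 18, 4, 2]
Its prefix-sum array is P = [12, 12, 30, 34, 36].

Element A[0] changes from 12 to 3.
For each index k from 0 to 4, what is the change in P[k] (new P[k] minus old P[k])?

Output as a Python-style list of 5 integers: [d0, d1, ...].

Element change: A[0] 12 -> 3, delta = -9
For k < 0: P[k] unchanged, delta_P[k] = 0
For k >= 0: P[k] shifts by exactly -9
Delta array: [-9, -9, -9, -9, -9]

Answer: [-9, -9, -9, -9, -9]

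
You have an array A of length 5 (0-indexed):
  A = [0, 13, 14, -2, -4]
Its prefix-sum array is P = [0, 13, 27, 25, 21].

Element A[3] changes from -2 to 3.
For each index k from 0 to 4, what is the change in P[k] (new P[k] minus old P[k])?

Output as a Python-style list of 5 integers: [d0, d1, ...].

Element change: A[3] -2 -> 3, delta = 5
For k < 3: P[k] unchanged, delta_P[k] = 0
For k >= 3: P[k] shifts by exactly 5
Delta array: [0, 0, 0, 5, 5]

Answer: [0, 0, 0, 5, 5]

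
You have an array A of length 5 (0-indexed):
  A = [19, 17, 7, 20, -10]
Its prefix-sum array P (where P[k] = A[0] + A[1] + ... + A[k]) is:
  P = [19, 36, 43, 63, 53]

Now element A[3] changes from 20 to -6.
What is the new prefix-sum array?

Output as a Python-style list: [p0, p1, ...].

Change: A[3] 20 -> -6, delta = -26
P[k] for k < 3: unchanged (A[3] not included)
P[k] for k >= 3: shift by delta = -26
  P[0] = 19 + 0 = 19
  P[1] = 36 + 0 = 36
  P[2] = 43 + 0 = 43
  P[3] = 63 + -26 = 37
  P[4] = 53 + -26 = 27

Answer: [19, 36, 43, 37, 27]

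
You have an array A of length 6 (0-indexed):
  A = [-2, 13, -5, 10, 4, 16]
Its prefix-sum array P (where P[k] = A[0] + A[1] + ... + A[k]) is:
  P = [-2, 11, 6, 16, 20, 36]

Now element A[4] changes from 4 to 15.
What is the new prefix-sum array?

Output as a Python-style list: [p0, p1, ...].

Answer: [-2, 11, 6, 16, 31, 47]

Derivation:
Change: A[4] 4 -> 15, delta = 11
P[k] for k < 4: unchanged (A[4] not included)
P[k] for k >= 4: shift by delta = 11
  P[0] = -2 + 0 = -2
  P[1] = 11 + 0 = 11
  P[2] = 6 + 0 = 6
  P[3] = 16 + 0 = 16
  P[4] = 20 + 11 = 31
  P[5] = 36 + 11 = 47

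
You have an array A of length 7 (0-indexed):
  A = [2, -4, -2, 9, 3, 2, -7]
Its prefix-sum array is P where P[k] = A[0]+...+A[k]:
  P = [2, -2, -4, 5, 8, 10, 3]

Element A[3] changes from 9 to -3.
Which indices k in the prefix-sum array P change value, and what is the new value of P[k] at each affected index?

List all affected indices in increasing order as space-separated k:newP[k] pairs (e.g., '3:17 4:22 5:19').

Answer: 3:-7 4:-4 5:-2 6:-9

Derivation:
P[k] = A[0] + ... + A[k]
P[k] includes A[3] iff k >= 3
Affected indices: 3, 4, ..., 6; delta = -12
  P[3]: 5 + -12 = -7
  P[4]: 8 + -12 = -4
  P[5]: 10 + -12 = -2
  P[6]: 3 + -12 = -9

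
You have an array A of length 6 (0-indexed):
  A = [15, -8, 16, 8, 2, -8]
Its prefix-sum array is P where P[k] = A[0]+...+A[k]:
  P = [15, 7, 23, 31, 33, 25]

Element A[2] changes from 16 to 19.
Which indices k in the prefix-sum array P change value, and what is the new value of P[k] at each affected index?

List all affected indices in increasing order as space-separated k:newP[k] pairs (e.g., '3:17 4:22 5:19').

P[k] = A[0] + ... + A[k]
P[k] includes A[2] iff k >= 2
Affected indices: 2, 3, ..., 5; delta = 3
  P[2]: 23 + 3 = 26
  P[3]: 31 + 3 = 34
  P[4]: 33 + 3 = 36
  P[5]: 25 + 3 = 28

Answer: 2:26 3:34 4:36 5:28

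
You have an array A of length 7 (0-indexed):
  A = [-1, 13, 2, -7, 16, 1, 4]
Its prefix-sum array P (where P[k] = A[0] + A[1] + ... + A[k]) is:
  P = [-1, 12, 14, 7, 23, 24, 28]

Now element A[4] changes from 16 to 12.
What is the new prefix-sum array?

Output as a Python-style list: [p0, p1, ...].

Answer: [-1, 12, 14, 7, 19, 20, 24]

Derivation:
Change: A[4] 16 -> 12, delta = -4
P[k] for k < 4: unchanged (A[4] not included)
P[k] for k >= 4: shift by delta = -4
  P[0] = -1 + 0 = -1
  P[1] = 12 + 0 = 12
  P[2] = 14 + 0 = 14
  P[3] = 7 + 0 = 7
  P[4] = 23 + -4 = 19
  P[5] = 24 + -4 = 20
  P[6] = 28 + -4 = 24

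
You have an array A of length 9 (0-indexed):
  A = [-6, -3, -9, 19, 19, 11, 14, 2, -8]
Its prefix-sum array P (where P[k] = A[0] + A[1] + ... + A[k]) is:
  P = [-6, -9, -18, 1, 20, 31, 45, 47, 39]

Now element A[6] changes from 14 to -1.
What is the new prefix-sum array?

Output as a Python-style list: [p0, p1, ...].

Change: A[6] 14 -> -1, delta = -15
P[k] for k < 6: unchanged (A[6] not included)
P[k] for k >= 6: shift by delta = -15
  P[0] = -6 + 0 = -6
  P[1] = -9 + 0 = -9
  P[2] = -18 + 0 = -18
  P[3] = 1 + 0 = 1
  P[4] = 20 + 0 = 20
  P[5] = 31 + 0 = 31
  P[6] = 45 + -15 = 30
  P[7] = 47 + -15 = 32
  P[8] = 39 + -15 = 24

Answer: [-6, -9, -18, 1, 20, 31, 30, 32, 24]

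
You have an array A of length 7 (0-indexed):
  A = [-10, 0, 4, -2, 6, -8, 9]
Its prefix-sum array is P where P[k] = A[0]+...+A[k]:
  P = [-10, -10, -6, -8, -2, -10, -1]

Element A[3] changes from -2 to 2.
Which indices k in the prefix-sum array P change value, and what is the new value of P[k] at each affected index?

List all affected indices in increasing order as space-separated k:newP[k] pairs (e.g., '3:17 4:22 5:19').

P[k] = A[0] + ... + A[k]
P[k] includes A[3] iff k >= 3
Affected indices: 3, 4, ..., 6; delta = 4
  P[3]: -8 + 4 = -4
  P[4]: -2 + 4 = 2
  P[5]: -10 + 4 = -6
  P[6]: -1 + 4 = 3

Answer: 3:-4 4:2 5:-6 6:3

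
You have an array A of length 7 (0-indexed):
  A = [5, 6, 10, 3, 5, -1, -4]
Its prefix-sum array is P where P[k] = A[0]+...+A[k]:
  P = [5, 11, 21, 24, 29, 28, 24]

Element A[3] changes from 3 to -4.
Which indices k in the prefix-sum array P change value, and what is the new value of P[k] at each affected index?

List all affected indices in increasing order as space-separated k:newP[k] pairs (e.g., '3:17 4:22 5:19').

P[k] = A[0] + ... + A[k]
P[k] includes A[3] iff k >= 3
Affected indices: 3, 4, ..., 6; delta = -7
  P[3]: 24 + -7 = 17
  P[4]: 29 + -7 = 22
  P[5]: 28 + -7 = 21
  P[6]: 24 + -7 = 17

Answer: 3:17 4:22 5:21 6:17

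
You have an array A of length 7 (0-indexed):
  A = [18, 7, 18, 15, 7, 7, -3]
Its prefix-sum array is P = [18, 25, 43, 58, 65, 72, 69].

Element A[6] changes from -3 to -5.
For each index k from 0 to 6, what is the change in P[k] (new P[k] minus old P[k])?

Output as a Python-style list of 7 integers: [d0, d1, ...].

Element change: A[6] -3 -> -5, delta = -2
For k < 6: P[k] unchanged, delta_P[k] = 0
For k >= 6: P[k] shifts by exactly -2
Delta array: [0, 0, 0, 0, 0, 0, -2]

Answer: [0, 0, 0, 0, 0, 0, -2]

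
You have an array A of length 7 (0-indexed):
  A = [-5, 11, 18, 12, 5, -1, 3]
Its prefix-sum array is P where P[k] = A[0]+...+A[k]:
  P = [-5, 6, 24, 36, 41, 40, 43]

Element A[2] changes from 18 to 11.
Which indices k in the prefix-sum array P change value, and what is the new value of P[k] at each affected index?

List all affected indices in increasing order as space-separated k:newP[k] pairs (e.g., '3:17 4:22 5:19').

P[k] = A[0] + ... + A[k]
P[k] includes A[2] iff k >= 2
Affected indices: 2, 3, ..., 6; delta = -7
  P[2]: 24 + -7 = 17
  P[3]: 36 + -7 = 29
  P[4]: 41 + -7 = 34
  P[5]: 40 + -7 = 33
  P[6]: 43 + -7 = 36

Answer: 2:17 3:29 4:34 5:33 6:36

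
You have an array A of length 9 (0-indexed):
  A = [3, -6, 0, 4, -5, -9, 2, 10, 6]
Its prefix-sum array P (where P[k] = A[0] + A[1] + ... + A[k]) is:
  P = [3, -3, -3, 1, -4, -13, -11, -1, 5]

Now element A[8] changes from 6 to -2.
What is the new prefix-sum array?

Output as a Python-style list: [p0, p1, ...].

Answer: [3, -3, -3, 1, -4, -13, -11, -1, -3]

Derivation:
Change: A[8] 6 -> -2, delta = -8
P[k] for k < 8: unchanged (A[8] not included)
P[k] for k >= 8: shift by delta = -8
  P[0] = 3 + 0 = 3
  P[1] = -3 + 0 = -3
  P[2] = -3 + 0 = -3
  P[3] = 1 + 0 = 1
  P[4] = -4 + 0 = -4
  P[5] = -13 + 0 = -13
  P[6] = -11 + 0 = -11
  P[7] = -1 + 0 = -1
  P[8] = 5 + -8 = -3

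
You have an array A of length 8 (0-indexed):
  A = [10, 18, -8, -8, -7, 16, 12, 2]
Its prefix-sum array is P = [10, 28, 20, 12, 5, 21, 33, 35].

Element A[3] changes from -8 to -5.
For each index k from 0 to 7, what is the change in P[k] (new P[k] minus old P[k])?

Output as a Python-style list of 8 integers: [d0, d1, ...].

Element change: A[3] -8 -> -5, delta = 3
For k < 3: P[k] unchanged, delta_P[k] = 0
For k >= 3: P[k] shifts by exactly 3
Delta array: [0, 0, 0, 3, 3, 3, 3, 3]

Answer: [0, 0, 0, 3, 3, 3, 3, 3]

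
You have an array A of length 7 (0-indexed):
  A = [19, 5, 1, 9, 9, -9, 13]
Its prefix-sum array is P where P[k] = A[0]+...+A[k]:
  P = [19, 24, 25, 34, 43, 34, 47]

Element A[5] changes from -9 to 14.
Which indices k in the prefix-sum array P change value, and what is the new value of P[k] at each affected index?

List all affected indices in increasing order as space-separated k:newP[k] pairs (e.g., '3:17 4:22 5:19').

P[k] = A[0] + ... + A[k]
P[k] includes A[5] iff k >= 5
Affected indices: 5, 6, ..., 6; delta = 23
  P[5]: 34 + 23 = 57
  P[6]: 47 + 23 = 70

Answer: 5:57 6:70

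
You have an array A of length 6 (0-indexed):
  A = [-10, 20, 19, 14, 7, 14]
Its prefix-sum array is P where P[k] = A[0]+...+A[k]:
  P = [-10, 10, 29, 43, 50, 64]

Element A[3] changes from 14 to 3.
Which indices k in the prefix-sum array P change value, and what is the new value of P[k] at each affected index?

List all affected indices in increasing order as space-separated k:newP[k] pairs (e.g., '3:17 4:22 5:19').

P[k] = A[0] + ... + A[k]
P[k] includes A[3] iff k >= 3
Affected indices: 3, 4, ..., 5; delta = -11
  P[3]: 43 + -11 = 32
  P[4]: 50 + -11 = 39
  P[5]: 64 + -11 = 53

Answer: 3:32 4:39 5:53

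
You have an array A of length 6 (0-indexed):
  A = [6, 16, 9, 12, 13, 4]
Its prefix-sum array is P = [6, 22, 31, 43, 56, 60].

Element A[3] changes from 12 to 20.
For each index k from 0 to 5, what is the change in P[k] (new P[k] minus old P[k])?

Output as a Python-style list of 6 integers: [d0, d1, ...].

Answer: [0, 0, 0, 8, 8, 8]

Derivation:
Element change: A[3] 12 -> 20, delta = 8
For k < 3: P[k] unchanged, delta_P[k] = 0
For k >= 3: P[k] shifts by exactly 8
Delta array: [0, 0, 0, 8, 8, 8]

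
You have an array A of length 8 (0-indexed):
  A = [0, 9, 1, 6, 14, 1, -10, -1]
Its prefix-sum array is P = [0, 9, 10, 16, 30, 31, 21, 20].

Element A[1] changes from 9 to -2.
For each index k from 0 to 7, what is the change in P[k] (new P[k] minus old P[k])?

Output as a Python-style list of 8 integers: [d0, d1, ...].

Answer: [0, -11, -11, -11, -11, -11, -11, -11]

Derivation:
Element change: A[1] 9 -> -2, delta = -11
For k < 1: P[k] unchanged, delta_P[k] = 0
For k >= 1: P[k] shifts by exactly -11
Delta array: [0, -11, -11, -11, -11, -11, -11, -11]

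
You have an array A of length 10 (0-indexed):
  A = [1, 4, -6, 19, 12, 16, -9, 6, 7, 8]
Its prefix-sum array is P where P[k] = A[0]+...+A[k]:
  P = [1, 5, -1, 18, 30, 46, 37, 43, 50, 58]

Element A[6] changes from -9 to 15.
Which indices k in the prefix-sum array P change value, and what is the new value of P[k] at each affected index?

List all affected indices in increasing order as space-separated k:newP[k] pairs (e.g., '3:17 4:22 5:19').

P[k] = A[0] + ... + A[k]
P[k] includes A[6] iff k >= 6
Affected indices: 6, 7, ..., 9; delta = 24
  P[6]: 37 + 24 = 61
  P[7]: 43 + 24 = 67
  P[8]: 50 + 24 = 74
  P[9]: 58 + 24 = 82

Answer: 6:61 7:67 8:74 9:82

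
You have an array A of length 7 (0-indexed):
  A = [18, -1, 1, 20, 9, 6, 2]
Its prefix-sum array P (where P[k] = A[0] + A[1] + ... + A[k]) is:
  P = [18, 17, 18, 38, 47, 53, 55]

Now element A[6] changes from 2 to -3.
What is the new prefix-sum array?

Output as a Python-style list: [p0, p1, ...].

Answer: [18, 17, 18, 38, 47, 53, 50]

Derivation:
Change: A[6] 2 -> -3, delta = -5
P[k] for k < 6: unchanged (A[6] not included)
P[k] for k >= 6: shift by delta = -5
  P[0] = 18 + 0 = 18
  P[1] = 17 + 0 = 17
  P[2] = 18 + 0 = 18
  P[3] = 38 + 0 = 38
  P[4] = 47 + 0 = 47
  P[5] = 53 + 0 = 53
  P[6] = 55 + -5 = 50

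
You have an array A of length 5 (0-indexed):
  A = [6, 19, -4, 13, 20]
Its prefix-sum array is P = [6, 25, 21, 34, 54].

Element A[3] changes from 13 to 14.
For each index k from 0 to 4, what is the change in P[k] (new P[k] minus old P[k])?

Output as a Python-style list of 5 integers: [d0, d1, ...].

Element change: A[3] 13 -> 14, delta = 1
For k < 3: P[k] unchanged, delta_P[k] = 0
For k >= 3: P[k] shifts by exactly 1
Delta array: [0, 0, 0, 1, 1]

Answer: [0, 0, 0, 1, 1]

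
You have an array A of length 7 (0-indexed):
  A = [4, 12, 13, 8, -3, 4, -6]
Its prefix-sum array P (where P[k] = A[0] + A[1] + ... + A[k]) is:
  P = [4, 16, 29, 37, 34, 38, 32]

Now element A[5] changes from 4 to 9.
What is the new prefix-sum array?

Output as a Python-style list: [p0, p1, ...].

Change: A[5] 4 -> 9, delta = 5
P[k] for k < 5: unchanged (A[5] not included)
P[k] for k >= 5: shift by delta = 5
  P[0] = 4 + 0 = 4
  P[1] = 16 + 0 = 16
  P[2] = 29 + 0 = 29
  P[3] = 37 + 0 = 37
  P[4] = 34 + 0 = 34
  P[5] = 38 + 5 = 43
  P[6] = 32 + 5 = 37

Answer: [4, 16, 29, 37, 34, 43, 37]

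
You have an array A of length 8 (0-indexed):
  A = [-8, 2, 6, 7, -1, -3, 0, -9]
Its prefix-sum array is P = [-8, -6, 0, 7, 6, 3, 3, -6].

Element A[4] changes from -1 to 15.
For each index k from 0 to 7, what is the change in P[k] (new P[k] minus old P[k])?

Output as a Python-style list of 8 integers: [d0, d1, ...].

Answer: [0, 0, 0, 0, 16, 16, 16, 16]

Derivation:
Element change: A[4] -1 -> 15, delta = 16
For k < 4: P[k] unchanged, delta_P[k] = 0
For k >= 4: P[k] shifts by exactly 16
Delta array: [0, 0, 0, 0, 16, 16, 16, 16]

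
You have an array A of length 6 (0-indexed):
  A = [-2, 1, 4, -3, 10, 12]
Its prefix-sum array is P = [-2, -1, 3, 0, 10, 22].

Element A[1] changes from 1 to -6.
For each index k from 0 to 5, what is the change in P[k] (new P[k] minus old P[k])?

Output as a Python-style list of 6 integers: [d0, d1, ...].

Element change: A[1] 1 -> -6, delta = -7
For k < 1: P[k] unchanged, delta_P[k] = 0
For k >= 1: P[k] shifts by exactly -7
Delta array: [0, -7, -7, -7, -7, -7]

Answer: [0, -7, -7, -7, -7, -7]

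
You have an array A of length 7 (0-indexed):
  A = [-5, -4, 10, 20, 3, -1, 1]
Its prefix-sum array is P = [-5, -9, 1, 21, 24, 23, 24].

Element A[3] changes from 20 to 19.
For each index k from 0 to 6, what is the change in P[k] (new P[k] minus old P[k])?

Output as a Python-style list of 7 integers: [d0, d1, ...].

Element change: A[3] 20 -> 19, delta = -1
For k < 3: P[k] unchanged, delta_P[k] = 0
For k >= 3: P[k] shifts by exactly -1
Delta array: [0, 0, 0, -1, -1, -1, -1]

Answer: [0, 0, 0, -1, -1, -1, -1]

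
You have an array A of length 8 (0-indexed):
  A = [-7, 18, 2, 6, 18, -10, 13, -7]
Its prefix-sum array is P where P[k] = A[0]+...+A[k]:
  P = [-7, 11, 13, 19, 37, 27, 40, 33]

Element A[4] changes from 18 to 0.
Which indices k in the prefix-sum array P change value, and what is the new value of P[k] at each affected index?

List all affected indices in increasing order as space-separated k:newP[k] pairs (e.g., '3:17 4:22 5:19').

P[k] = A[0] + ... + A[k]
P[k] includes A[4] iff k >= 4
Affected indices: 4, 5, ..., 7; delta = -18
  P[4]: 37 + -18 = 19
  P[5]: 27 + -18 = 9
  P[6]: 40 + -18 = 22
  P[7]: 33 + -18 = 15

Answer: 4:19 5:9 6:22 7:15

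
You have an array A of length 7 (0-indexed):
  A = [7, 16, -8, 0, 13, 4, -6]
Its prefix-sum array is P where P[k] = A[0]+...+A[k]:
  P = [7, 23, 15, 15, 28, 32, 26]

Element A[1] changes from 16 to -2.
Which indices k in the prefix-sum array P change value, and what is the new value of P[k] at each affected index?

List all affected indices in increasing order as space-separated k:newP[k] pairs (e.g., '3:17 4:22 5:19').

P[k] = A[0] + ... + A[k]
P[k] includes A[1] iff k >= 1
Affected indices: 1, 2, ..., 6; delta = -18
  P[1]: 23 + -18 = 5
  P[2]: 15 + -18 = -3
  P[3]: 15 + -18 = -3
  P[4]: 28 + -18 = 10
  P[5]: 32 + -18 = 14
  P[6]: 26 + -18 = 8

Answer: 1:5 2:-3 3:-3 4:10 5:14 6:8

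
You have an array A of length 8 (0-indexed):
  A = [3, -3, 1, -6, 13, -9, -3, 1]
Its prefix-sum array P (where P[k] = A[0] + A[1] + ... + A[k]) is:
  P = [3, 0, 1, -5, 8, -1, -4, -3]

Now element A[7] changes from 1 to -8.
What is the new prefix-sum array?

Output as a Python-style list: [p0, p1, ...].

Change: A[7] 1 -> -8, delta = -9
P[k] for k < 7: unchanged (A[7] not included)
P[k] for k >= 7: shift by delta = -9
  P[0] = 3 + 0 = 3
  P[1] = 0 + 0 = 0
  P[2] = 1 + 0 = 1
  P[3] = -5 + 0 = -5
  P[4] = 8 + 0 = 8
  P[5] = -1 + 0 = -1
  P[6] = -4 + 0 = -4
  P[7] = -3 + -9 = -12

Answer: [3, 0, 1, -5, 8, -1, -4, -12]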